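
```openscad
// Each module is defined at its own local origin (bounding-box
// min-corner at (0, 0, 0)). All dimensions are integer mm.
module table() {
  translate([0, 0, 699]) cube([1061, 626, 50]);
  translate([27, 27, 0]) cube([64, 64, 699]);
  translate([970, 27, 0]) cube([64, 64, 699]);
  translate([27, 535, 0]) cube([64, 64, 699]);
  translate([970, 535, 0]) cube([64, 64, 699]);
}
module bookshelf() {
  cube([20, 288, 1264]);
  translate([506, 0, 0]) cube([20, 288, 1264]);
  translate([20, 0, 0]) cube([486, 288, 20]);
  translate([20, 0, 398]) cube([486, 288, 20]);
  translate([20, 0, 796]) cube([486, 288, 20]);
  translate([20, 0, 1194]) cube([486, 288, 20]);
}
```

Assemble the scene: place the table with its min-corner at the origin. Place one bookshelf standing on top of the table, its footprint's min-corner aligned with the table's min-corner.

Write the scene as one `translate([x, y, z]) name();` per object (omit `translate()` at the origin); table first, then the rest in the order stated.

table();
translate([0, 0, 749]) bookshelf();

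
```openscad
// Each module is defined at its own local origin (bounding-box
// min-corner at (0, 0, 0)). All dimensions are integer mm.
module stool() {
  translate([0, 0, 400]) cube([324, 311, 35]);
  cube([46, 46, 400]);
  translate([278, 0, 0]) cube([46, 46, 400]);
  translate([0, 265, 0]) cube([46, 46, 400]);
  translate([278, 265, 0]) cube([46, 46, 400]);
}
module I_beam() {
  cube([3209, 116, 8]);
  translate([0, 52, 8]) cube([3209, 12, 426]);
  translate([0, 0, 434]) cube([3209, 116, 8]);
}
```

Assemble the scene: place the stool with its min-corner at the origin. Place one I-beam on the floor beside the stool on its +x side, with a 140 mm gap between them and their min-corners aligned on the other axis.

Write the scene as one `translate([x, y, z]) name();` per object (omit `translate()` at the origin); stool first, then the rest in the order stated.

stool();
translate([464, 0, 0]) I_beam();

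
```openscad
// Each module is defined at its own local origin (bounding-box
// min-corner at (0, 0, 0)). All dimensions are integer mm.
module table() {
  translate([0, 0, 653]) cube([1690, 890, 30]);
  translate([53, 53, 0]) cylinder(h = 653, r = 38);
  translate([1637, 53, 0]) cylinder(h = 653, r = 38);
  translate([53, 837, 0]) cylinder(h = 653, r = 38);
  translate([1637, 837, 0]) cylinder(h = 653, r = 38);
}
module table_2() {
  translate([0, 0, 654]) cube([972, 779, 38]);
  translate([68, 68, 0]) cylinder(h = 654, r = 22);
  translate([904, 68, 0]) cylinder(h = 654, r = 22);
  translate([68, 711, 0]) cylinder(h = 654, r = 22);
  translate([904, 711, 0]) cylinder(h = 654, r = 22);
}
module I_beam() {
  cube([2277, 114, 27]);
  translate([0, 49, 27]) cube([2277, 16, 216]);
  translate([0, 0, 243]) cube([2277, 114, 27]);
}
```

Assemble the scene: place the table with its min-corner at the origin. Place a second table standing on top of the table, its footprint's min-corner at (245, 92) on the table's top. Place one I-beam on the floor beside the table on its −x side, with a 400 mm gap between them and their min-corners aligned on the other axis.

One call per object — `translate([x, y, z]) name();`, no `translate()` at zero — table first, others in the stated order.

table();
translate([245, 92, 683]) table_2();
translate([-2677, 0, 0]) I_beam();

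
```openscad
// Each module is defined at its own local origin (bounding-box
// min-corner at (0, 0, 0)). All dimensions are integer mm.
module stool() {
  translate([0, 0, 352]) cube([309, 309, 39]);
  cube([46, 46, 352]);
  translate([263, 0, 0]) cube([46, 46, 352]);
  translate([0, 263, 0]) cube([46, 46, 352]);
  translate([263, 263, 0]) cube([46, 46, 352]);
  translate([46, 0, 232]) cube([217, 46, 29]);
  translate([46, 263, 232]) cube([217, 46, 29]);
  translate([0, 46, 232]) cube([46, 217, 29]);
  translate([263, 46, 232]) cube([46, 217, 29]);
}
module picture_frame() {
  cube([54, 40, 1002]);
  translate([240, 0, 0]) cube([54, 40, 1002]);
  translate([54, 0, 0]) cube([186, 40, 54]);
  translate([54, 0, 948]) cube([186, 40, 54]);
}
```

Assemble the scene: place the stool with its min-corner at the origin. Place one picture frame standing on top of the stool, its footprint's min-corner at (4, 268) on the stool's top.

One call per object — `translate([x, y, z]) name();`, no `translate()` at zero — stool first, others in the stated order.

stool();
translate([4, 268, 391]) picture_frame();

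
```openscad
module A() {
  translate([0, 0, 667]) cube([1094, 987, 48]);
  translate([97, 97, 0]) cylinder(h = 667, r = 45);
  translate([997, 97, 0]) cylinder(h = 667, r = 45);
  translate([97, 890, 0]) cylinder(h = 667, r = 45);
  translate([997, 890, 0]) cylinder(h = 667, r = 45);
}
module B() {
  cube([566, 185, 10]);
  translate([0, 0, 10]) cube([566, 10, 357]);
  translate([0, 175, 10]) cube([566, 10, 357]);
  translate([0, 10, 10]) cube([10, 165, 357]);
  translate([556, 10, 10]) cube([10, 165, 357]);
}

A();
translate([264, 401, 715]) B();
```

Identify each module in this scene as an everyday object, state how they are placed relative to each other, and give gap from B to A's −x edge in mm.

The open box's min-x is at 264; the table's min-x is 0; gap = 264 mm.

A is a table. B is an open box. The open box is on top of the table, centred. The gap from the open box to the table's −x edge is 264 mm.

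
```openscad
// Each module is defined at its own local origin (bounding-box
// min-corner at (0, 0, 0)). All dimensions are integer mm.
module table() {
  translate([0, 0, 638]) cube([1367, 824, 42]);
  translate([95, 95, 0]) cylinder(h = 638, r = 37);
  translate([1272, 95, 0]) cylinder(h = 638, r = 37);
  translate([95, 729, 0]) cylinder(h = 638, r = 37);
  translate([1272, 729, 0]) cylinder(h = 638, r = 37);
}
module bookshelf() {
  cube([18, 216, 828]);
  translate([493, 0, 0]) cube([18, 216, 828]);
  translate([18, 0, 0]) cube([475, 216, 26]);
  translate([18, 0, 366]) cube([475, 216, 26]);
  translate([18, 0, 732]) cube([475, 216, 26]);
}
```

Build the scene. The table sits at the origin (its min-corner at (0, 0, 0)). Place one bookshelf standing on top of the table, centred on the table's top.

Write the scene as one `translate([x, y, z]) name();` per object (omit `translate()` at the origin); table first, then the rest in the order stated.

table();
translate([428, 304, 680]) bookshelf();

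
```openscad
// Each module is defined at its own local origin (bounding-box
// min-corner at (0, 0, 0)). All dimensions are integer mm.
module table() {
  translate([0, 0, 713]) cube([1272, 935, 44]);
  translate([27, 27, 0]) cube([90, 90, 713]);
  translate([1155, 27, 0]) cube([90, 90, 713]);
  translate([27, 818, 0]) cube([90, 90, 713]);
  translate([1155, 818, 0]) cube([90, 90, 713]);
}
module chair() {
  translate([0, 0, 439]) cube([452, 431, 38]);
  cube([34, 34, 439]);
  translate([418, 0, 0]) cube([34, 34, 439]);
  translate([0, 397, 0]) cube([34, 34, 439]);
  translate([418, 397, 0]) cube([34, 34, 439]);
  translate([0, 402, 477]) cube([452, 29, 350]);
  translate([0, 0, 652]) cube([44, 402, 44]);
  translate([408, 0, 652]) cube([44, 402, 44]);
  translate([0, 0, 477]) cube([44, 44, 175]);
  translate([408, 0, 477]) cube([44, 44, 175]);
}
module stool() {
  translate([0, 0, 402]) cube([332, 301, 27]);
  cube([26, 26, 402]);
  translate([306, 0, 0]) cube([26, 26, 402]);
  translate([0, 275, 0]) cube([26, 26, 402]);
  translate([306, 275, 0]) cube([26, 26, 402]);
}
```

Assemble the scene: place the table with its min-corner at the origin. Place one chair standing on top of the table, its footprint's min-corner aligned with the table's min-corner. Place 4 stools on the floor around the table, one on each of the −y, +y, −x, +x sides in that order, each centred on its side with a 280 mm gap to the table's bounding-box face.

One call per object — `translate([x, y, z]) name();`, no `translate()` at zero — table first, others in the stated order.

table();
translate([0, 0, 757]) chair();
translate([470, -581, 0]) stool();
translate([470, 1215, 0]) stool();
translate([-612, 317, 0]) stool();
translate([1552, 317, 0]) stool();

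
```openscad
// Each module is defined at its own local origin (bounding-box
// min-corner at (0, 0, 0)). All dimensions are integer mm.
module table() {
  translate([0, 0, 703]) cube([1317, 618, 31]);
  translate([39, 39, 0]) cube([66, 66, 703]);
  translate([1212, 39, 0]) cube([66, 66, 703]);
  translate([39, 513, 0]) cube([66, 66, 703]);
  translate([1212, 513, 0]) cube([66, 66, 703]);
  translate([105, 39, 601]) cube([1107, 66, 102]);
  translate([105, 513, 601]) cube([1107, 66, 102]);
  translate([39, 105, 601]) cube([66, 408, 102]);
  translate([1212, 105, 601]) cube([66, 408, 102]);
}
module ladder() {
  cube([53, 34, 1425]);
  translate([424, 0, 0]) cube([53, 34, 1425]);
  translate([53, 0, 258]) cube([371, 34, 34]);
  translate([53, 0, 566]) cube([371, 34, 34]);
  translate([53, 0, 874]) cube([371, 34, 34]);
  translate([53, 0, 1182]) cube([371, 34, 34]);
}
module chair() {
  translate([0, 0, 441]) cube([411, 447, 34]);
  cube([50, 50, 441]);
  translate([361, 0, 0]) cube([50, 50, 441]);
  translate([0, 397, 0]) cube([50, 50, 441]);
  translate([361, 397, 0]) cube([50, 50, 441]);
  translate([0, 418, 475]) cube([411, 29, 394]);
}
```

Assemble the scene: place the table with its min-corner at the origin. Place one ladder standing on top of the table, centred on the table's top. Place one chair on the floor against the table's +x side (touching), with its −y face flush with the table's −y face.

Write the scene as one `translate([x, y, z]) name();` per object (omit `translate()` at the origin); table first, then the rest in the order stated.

table();
translate([420, 292, 734]) ladder();
translate([1317, 0, 0]) chair();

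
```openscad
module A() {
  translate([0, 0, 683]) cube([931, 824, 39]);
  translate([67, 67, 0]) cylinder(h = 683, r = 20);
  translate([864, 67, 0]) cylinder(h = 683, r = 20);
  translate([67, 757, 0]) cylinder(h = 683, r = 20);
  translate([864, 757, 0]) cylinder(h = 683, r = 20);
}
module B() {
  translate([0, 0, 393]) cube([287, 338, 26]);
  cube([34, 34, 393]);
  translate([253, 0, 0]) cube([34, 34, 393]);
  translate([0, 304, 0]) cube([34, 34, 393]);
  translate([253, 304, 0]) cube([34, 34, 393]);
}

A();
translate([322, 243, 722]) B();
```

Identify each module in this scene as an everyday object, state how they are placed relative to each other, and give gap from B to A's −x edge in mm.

A is a table. B is a stool. The stool is on top of the table, centred. The gap from the stool to the table's −x edge is 322 mm.

The stool's min-x is at 322; the table's min-x is 0; gap = 322 mm.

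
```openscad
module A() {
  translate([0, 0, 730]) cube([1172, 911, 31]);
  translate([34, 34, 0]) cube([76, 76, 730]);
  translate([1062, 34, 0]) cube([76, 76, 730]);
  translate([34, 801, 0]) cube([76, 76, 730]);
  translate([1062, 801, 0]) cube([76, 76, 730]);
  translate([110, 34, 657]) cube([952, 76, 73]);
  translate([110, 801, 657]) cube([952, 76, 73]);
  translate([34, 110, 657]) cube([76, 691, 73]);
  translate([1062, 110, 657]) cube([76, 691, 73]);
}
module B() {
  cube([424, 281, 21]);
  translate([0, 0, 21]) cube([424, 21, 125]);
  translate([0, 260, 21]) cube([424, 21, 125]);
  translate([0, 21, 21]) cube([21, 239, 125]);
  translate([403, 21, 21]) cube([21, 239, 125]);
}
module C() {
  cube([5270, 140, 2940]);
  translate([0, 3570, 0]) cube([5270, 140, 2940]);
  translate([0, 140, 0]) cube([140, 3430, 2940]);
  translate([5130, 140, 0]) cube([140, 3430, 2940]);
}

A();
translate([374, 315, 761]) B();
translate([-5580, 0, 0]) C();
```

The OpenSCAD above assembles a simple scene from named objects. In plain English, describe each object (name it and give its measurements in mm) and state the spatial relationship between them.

A is a table with a 1172×911 mm rectangular top, 31 mm thick, top surface at z = 761 mm, supported by four 76×76 mm square legs, each inset 34 mm from the nearest pair of top edges, running from the floor. Four apron rails, 76 mm thick and 73 mm tall, run between adjacent legs with their top edges flush with the underside of the top and their outer faces flush with the legs' outer faces.

B is an open-topped rectangular box: outside dimensions 424×281×146 mm, with a uniform wall and base thickness of 21 mm. The base is a full 424×281 slab on the floor; four walls sit on top of the base. The front and back walls (the −y and +y sides) span the full width; the two side walls fit between them.

C is a box-shaped house frame (walls only): outside footprint 5270×3710 mm, wall height 2940 mm, wall thickness 140 mm. The two y-facing walls run the full x-width; the two x-facing walls fit between the inner faces of the y-facing walls.

The open box is on top of the table, centred. The house frame is on the floor beside the table on its −x side.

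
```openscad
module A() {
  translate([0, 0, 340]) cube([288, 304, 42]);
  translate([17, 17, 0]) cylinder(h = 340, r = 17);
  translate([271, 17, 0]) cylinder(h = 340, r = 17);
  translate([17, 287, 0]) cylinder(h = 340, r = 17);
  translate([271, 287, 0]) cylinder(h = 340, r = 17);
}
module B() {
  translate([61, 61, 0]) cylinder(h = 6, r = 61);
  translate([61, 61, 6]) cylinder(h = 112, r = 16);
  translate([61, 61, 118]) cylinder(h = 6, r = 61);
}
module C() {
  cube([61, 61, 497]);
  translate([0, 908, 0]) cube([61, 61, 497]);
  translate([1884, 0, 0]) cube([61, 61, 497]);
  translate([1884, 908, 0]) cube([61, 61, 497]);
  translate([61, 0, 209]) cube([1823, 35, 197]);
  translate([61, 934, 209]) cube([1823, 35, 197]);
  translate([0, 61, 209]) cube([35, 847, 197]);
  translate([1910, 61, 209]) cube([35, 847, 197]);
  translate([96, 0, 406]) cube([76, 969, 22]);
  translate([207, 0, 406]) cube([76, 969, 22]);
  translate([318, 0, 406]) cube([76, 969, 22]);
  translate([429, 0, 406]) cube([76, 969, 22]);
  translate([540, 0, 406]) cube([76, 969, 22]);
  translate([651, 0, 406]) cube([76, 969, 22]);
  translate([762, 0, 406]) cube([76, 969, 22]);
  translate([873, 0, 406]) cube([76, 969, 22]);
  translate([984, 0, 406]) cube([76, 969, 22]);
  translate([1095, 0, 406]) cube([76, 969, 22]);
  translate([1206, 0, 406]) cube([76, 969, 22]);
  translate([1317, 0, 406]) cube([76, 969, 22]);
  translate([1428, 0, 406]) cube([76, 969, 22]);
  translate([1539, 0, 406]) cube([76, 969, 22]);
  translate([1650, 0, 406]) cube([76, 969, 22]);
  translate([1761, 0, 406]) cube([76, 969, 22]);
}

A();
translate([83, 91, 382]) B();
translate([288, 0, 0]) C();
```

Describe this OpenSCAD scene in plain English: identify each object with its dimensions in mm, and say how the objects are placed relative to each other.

A is a four-legged stool. The seat is 288×304 mm, 42 mm thick, top at z = 382 mm. It stands on four round legs, each 34 mm in diameter, from z = 0 to the seat underside, each leg's axis is inset half a diameter from the nearest pair of seat edges (so the leg's bounding box is flush with the corner).

B is a spool: two coaxial disc flanges of radius 61 mm and thickness 6 mm, joined by a core cylinder of radius 16 mm and height 112 mm. The lower flange rests on z = 0 and the three cylinders share a vertical axis.

C is a bed frame 1945 mm long (x) by 969 mm wide (y). Four 61×61 mm corner posts, 497 mm tall, at the corners of the footprint. Four rails of 35 mm thickness and 197 mm height run between adjacent posts with their undersides at z = 209 mm, their outer faces flush with the outside of the frame (the two x-running rails run between the posts' inner faces; the two y-running rails run between the posts' inner faces). 16 slats, each 76 mm wide (x) and 22 mm thick, lie across the top of the two x-running rails, running the full 969 mm width of the frame in y; the slats are evenly spaced along x between the inner faces of the end posts with equal gaps (rounded down to the nearest mm) at the −x end and between each pair — any rounding remainder accumulates at the +x end.

The spool is on top of the stool, centred. The bed frame is against the stool's +x side, with their −y faces flush.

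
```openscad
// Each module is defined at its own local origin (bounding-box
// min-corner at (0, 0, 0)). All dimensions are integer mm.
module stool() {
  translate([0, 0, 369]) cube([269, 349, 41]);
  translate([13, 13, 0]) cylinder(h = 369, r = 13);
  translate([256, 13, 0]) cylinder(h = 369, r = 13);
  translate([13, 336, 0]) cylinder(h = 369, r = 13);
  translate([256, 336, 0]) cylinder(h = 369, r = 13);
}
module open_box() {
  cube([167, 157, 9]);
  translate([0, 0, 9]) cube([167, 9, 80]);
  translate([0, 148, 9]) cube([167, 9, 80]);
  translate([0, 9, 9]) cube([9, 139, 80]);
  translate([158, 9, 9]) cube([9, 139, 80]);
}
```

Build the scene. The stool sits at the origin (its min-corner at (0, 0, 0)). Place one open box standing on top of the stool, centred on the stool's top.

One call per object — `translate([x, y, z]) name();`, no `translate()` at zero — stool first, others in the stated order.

stool();
translate([51, 96, 410]) open_box();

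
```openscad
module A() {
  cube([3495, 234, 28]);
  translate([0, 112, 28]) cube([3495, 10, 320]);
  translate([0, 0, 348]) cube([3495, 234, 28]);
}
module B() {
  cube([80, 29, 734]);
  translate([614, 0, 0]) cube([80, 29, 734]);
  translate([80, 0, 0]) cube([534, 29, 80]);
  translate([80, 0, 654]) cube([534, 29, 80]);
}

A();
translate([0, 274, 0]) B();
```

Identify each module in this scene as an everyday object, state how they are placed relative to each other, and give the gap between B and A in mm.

The picture frame's nearest face is 40 mm from the I-beam's +y face.

A is an I-beam. B is a picture frame. The picture frame is on the floor beside the I-beam on its +y side. The gap between the picture frame and the I-beam is 40 mm.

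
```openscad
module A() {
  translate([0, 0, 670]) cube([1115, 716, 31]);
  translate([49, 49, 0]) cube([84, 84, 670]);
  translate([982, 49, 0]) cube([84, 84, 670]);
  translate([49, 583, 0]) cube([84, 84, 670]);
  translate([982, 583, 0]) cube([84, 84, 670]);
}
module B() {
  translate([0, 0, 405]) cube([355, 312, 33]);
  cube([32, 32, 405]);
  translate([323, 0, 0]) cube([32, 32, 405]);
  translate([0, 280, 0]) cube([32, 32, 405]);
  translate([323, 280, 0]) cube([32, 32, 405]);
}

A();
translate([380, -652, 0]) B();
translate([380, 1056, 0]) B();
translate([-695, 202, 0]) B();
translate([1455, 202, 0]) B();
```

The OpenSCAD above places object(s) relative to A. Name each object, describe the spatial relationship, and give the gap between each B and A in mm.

A is a table. B is a stool. Four stools sit around the table at the −y, +y, −x, +x sides. The gap between each stool and the table is 340 mm.

Each stool's nearest face is 340 mm from the table's bounding box.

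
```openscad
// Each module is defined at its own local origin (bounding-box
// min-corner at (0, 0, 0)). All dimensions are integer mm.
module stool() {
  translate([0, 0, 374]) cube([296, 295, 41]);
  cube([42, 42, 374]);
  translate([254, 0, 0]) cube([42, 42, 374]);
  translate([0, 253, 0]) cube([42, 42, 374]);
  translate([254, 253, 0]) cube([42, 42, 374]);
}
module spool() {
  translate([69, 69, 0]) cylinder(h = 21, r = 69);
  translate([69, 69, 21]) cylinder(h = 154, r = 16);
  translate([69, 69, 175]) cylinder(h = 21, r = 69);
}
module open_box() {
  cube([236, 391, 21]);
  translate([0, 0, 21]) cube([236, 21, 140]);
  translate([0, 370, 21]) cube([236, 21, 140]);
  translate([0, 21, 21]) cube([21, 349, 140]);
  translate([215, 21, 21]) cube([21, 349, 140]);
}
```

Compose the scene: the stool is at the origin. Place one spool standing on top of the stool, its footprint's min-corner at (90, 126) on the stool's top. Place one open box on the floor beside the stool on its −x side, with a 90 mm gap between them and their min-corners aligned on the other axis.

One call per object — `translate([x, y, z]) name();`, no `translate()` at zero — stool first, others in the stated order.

stool();
translate([90, 126, 415]) spool();
translate([-326, 0, 0]) open_box();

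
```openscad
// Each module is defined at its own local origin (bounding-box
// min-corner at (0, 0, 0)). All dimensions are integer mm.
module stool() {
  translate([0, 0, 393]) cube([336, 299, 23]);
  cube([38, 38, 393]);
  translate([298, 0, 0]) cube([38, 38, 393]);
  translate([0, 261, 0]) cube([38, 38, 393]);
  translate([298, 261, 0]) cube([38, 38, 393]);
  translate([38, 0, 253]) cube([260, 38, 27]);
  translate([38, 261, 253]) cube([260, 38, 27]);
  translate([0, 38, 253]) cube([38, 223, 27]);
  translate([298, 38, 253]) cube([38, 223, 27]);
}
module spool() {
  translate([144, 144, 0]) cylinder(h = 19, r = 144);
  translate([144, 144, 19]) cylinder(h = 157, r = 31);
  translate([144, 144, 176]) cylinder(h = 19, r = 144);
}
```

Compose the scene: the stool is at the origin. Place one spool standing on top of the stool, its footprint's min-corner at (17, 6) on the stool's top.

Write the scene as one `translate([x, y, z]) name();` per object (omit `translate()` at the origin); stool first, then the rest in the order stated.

stool();
translate([17, 6, 416]) spool();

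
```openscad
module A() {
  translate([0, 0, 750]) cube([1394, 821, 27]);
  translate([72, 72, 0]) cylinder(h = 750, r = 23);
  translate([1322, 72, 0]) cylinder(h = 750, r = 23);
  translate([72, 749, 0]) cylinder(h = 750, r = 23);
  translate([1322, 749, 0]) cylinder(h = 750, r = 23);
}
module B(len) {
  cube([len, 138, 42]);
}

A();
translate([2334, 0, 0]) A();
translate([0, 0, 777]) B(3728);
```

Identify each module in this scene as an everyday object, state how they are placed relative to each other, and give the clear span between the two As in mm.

Second table starts at x = 2334; first ends at x = 1394; clear span = 2334 − 1394 = 940 mm.

A is a table. B is a beam. A beam spans the tops of two tables. The clear span between the two tables is 940 mm.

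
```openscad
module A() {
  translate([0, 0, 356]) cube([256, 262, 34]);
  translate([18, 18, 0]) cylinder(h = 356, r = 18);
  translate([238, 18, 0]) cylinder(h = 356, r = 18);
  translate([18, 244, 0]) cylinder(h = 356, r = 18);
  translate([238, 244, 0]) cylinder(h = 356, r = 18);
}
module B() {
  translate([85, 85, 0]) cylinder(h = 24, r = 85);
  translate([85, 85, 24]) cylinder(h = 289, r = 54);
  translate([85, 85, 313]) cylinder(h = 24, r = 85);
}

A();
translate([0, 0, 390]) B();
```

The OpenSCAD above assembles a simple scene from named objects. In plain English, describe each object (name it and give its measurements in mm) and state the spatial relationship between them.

A is a simple wooden stool: a rectangular seat 256 mm (x) by 262 mm (y), 34 mm thick, top face at z = 390 mm, on four round legs, each 36 mm in diameter. The legs rest on z = 0, each leg's axis is inset half a diameter from the nearest pair of seat edges (so the leg's bounding box is flush with the corner).

B is a spool: two coaxial disc flanges of radius 85 mm and thickness 24 mm, joined by a core cylinder of radius 54 mm and height 289 mm. The lower flange rests on z = 0 and the three cylinders share a vertical axis.

The spool is on top of the stool.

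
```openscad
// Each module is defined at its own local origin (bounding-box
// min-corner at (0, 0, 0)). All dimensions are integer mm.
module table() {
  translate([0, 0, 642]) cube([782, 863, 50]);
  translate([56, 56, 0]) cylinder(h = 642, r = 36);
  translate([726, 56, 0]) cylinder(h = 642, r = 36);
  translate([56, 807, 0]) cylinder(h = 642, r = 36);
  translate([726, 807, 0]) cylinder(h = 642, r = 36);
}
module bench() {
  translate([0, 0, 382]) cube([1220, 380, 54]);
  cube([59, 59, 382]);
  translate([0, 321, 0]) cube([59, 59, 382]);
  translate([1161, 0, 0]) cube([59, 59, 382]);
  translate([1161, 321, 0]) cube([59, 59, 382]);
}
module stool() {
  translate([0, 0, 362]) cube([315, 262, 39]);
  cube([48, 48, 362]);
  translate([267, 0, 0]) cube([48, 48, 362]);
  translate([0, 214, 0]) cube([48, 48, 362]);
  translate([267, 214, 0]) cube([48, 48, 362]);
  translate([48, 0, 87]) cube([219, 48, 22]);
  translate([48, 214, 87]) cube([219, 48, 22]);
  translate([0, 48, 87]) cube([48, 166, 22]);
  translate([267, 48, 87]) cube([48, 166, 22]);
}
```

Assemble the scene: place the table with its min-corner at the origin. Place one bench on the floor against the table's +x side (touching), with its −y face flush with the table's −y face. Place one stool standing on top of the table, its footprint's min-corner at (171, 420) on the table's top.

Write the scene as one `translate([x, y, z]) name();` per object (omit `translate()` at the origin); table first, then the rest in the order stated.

table();
translate([782, 0, 0]) bench();
translate([171, 420, 692]) stool();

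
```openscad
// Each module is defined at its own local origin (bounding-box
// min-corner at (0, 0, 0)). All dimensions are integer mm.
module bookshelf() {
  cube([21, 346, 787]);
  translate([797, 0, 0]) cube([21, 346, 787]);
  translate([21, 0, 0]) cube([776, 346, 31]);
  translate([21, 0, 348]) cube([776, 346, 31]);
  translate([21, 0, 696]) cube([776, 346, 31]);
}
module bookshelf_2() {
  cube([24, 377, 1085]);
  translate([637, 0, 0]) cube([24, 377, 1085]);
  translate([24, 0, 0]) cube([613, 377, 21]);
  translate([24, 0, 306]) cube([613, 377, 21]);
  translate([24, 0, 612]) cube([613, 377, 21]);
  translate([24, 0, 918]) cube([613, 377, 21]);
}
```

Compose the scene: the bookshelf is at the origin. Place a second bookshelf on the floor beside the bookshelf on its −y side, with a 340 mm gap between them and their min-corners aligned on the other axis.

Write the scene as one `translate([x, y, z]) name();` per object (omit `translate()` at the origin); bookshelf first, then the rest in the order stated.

bookshelf();
translate([0, -717, 0]) bookshelf_2();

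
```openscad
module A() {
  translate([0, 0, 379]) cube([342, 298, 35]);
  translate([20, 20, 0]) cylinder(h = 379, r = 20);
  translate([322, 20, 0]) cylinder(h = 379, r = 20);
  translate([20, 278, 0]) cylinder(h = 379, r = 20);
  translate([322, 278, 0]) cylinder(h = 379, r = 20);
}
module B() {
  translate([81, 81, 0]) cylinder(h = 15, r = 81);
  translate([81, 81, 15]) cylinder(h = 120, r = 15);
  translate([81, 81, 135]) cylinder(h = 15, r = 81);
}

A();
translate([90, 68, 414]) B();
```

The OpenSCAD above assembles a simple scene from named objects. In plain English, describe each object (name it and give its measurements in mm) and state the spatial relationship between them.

A is a four-legged stool. The seat is a 342×298×35 mm slab whose top surface is at z = 414 mm; four round legs, each 40 mm in diameter, run from the floor (z = 0) to the underside of the seat, each leg's axis is inset half a diameter from the nearest pair of seat edges (so the leg's bounding box is flush with the corner).

B is a spool: two coaxial disc flanges of radius 81 mm and thickness 15 mm, joined by a core cylinder of radius 15 mm and height 120 mm. The lower flange rests on z = 0 and the three cylinders share a vertical axis.

The spool is on top of the stool, centred.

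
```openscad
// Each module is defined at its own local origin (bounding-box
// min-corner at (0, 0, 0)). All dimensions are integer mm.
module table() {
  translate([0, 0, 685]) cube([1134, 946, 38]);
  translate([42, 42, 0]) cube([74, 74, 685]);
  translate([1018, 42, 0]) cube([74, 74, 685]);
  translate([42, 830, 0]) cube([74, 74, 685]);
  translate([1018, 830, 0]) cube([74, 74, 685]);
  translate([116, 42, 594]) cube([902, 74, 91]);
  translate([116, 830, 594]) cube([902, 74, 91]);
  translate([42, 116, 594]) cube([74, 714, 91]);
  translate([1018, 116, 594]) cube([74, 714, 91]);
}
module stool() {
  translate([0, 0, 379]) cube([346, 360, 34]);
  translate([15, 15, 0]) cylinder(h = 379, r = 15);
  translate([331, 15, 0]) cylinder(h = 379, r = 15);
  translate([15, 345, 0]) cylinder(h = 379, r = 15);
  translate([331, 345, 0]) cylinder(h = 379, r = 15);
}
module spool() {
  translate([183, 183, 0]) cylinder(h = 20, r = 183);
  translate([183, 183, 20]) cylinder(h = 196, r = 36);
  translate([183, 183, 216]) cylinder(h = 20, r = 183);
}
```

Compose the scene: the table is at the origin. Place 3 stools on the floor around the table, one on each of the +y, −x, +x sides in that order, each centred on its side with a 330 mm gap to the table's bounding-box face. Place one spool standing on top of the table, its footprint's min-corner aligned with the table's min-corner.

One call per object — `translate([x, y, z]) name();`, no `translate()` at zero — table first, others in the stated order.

table();
translate([394, 1276, 0]) stool();
translate([-676, 293, 0]) stool();
translate([1464, 293, 0]) stool();
translate([0, 0, 723]) spool();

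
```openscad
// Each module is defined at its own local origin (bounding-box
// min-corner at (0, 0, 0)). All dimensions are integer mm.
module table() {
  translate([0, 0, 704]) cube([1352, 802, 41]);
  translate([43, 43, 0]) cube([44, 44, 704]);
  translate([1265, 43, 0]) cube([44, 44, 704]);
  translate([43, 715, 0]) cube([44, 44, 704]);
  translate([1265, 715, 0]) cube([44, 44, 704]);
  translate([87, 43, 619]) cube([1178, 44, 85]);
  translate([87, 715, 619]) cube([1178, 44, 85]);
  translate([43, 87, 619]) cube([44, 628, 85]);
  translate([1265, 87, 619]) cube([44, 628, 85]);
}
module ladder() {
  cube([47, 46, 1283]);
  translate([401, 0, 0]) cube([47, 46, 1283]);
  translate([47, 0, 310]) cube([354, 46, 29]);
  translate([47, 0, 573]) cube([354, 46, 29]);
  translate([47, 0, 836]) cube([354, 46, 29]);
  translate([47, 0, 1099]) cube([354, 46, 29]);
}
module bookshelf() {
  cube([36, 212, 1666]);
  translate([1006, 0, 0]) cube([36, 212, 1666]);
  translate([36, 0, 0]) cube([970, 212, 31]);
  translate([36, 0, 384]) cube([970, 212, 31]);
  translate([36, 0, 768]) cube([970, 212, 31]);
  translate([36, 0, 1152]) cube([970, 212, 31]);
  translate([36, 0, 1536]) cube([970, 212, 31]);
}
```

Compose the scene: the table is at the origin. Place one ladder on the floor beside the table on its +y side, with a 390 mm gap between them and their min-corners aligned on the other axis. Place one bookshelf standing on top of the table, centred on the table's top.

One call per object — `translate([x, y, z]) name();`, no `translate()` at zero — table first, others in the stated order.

table();
translate([0, 1192, 0]) ladder();
translate([155, 295, 745]) bookshelf();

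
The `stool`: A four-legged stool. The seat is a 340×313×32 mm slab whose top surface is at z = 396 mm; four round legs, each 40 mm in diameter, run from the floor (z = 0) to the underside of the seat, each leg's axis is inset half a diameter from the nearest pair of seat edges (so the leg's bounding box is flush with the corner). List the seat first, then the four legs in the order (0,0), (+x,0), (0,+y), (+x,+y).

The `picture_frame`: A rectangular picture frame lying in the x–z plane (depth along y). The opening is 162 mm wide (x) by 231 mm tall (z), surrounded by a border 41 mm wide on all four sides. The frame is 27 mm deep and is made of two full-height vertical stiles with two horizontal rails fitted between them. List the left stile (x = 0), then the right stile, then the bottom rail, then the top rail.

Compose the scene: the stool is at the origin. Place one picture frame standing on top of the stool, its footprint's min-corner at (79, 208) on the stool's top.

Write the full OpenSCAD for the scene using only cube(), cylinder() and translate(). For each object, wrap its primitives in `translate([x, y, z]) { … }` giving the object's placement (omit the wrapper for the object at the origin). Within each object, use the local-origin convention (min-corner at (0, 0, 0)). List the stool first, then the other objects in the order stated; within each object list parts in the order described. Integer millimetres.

translate([0, 0, 364]) cube([340, 313, 32]);
translate([20, 20, 0]) cylinder(h = 364, r = 20);
translate([320, 20, 0]) cylinder(h = 364, r = 20);
translate([20, 293, 0]) cylinder(h = 364, r = 20);
translate([320, 293, 0]) cylinder(h = 364, r = 20);
translate([79, 208, 396]) {
  cube([41, 27, 313]);
  translate([203, 0, 0]) cube([41, 27, 313]);
  translate([41, 0, 0]) cube([162, 27, 41]);
  translate([41, 0, 272]) cube([162, 27, 41]);
}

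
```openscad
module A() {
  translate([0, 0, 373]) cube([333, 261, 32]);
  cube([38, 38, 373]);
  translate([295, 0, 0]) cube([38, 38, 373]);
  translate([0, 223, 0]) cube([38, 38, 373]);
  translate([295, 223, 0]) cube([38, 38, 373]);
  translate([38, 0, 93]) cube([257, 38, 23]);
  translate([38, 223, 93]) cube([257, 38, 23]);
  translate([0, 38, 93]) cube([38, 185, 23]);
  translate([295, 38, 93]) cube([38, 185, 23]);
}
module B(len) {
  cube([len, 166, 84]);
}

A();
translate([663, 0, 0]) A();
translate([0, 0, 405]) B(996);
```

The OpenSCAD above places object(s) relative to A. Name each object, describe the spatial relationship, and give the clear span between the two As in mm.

A is a stool. B is a beam. A beam spans the tops of two stools. The clear span between the two stools is 330 mm.

Second stool starts at x = 663; first ends at x = 333; clear span = 663 − 333 = 330 mm.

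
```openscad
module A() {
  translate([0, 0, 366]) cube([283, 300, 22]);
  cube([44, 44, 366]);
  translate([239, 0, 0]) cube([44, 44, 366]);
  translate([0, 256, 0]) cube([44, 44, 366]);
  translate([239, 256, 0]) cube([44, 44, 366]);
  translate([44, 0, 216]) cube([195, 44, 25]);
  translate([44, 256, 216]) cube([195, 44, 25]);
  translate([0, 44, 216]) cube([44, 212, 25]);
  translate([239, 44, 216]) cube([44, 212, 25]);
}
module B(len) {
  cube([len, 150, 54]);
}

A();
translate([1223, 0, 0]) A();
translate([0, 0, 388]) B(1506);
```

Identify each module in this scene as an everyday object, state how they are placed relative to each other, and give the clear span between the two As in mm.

Second stool starts at x = 1223; first ends at x = 283; clear span = 1223 − 283 = 940 mm.

A is a stool. B is a beam. A beam spans the tops of two stools. The clear span between the two stools is 940 mm.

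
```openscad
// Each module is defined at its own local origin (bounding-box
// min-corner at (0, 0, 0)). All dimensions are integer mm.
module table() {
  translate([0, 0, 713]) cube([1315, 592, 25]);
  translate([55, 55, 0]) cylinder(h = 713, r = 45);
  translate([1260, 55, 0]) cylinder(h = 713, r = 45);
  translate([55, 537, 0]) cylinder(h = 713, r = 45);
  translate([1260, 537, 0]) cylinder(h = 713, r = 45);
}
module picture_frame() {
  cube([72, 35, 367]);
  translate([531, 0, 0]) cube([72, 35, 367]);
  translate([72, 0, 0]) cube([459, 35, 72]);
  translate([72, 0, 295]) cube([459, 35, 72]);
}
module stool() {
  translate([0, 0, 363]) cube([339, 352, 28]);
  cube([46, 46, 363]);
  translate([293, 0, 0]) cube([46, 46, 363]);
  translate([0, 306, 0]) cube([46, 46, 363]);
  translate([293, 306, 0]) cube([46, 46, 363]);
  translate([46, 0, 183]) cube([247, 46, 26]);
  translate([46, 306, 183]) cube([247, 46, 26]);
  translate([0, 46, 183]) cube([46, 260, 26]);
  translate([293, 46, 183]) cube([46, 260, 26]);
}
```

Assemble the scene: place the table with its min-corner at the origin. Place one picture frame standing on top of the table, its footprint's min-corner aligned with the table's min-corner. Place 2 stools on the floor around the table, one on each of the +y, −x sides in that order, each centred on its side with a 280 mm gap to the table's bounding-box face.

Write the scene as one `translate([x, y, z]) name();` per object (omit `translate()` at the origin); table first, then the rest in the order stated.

table();
translate([0, 0, 738]) picture_frame();
translate([488, 872, 0]) stool();
translate([-619, 120, 0]) stool();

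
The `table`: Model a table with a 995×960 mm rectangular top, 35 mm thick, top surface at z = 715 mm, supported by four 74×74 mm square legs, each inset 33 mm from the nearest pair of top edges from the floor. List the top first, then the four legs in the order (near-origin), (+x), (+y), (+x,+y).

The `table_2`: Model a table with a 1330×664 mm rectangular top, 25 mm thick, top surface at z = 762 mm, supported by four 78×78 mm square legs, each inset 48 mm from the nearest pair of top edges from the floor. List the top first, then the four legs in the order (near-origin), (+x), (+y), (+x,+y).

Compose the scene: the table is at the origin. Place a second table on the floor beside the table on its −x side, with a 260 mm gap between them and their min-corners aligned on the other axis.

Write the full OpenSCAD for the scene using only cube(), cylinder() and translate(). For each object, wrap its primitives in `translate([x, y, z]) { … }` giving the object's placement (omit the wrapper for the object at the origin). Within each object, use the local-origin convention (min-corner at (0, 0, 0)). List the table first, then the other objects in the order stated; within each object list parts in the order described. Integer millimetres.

translate([0, 0, 680]) cube([995, 960, 35]);
translate([33, 33, 0]) cube([74, 74, 680]);
translate([888, 33, 0]) cube([74, 74, 680]);
translate([33, 853, 0]) cube([74, 74, 680]);
translate([888, 853, 0]) cube([74, 74, 680]);
translate([-1590, 0, 0]) {
  translate([0, 0, 737]) cube([1330, 664, 25]);
  translate([48, 48, 0]) cube([78, 78, 737]);
  translate([1204, 48, 0]) cube([78, 78, 737]);
  translate([48, 538, 0]) cube([78, 78, 737]);
  translate([1204, 538, 0]) cube([78, 78, 737]);
}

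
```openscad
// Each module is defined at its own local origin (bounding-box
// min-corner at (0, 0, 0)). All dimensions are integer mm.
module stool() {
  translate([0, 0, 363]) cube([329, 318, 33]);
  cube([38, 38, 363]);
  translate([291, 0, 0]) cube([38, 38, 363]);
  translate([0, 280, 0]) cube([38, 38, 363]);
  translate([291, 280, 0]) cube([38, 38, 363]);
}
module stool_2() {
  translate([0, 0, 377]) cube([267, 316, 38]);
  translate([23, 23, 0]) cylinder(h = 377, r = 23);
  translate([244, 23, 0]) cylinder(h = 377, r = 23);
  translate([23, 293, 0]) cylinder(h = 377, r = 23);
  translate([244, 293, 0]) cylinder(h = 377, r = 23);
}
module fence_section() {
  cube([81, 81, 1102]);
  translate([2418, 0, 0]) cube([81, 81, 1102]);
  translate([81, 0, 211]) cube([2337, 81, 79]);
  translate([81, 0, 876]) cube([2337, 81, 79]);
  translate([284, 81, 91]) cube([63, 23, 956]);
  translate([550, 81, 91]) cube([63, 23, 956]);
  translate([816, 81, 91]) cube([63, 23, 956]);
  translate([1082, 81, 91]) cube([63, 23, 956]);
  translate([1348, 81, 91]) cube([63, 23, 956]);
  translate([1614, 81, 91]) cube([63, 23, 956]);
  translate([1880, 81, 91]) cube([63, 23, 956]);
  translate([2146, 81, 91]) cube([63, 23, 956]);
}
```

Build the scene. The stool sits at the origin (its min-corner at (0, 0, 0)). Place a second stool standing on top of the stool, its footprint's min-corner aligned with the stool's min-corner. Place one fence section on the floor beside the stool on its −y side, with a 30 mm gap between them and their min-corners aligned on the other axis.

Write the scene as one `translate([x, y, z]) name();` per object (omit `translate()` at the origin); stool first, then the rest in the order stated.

stool();
translate([0, 0, 396]) stool_2();
translate([0, -134, 0]) fence_section();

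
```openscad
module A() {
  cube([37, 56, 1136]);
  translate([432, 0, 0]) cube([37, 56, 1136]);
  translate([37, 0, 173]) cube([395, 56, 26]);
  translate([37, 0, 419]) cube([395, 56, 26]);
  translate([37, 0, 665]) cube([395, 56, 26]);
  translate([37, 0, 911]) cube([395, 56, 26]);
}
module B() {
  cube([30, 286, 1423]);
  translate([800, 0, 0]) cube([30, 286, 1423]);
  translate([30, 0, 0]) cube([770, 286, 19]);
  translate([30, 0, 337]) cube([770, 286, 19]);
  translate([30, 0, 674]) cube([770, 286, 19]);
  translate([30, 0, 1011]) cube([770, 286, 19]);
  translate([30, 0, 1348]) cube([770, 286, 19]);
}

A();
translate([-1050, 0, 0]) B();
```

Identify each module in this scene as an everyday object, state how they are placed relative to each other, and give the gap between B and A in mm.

A is a ladder. B is a bookshelf. The bookshelf is on the floor beside the ladder on its −x side. The gap between the bookshelf and the ladder is 220 mm.

The bookshelf's nearest face is 220 mm from the ladder's −x face.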